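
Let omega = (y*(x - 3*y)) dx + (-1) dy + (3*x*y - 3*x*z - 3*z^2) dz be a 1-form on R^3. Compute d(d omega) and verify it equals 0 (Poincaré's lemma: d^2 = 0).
d(d omega) = 0

Step 1: d omega = sum_{i<j} (∂f_j/∂x_i - ∂f_i/∂x_j) dx_i ∧ dx_j:
  coeff of dx ∧ dy: -x + 6*y
  coeff of dx ∧ dz: 3*y - 3*z
  coeff of dy ∧ dz: 3*x
Step 2: Apply d again to each 2-form coefficient. The only possible 3-form in R^3 is dx ∧ dy ∧ dz, with coefficient
  ∂(coeff of dy∧dz)/∂x - ∂(coeff of dx∧dz)/∂y + ∂(coeff of dx∧dy)/∂z
  = ∂/∂x (3*x) - ∂/∂y (3*y - 3*z) + ∂/∂z (-x + 6*y).
Each of these terms simplifies to sums of mixed partials that cancel in pairs. The result is 0 (by equality of mixed partials for smooth functions — Schwarz / Clairaut).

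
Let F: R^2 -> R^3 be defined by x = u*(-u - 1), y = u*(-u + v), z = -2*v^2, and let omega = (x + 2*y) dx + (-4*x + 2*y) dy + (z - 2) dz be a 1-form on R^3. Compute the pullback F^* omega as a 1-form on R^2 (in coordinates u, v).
F^* omega = (u*(2*u^2 - 6*u*v - 3*u + 2*v^2 + 2*v + 1)) du + (2*u^3 + 2*u^2*v + 4*u^2 + 8*v^3 + 8*v) dv

Using F^*(f dg) = (f ∘ F) d(g ∘ F), substitute each coordinate x_i by F_i(u, v) in f_i, and replace dx_i by d F_i = (∂F_i/∂u) du + (∂F_i/∂v) dv.
  For the x component: f_1(F) = u*(-3*u + 2*v - 1); d F_1 = (-2*u - 1) du + (0) dv
  For the y component: f_2(F) = 2*u*(u + v + 2); d F_2 = (-2*u + v) du + (u) dv
  For the z component: f_3(F) = -2*v^2 - 2; d F_3 = (0) du + (-4*v) dv
Combining and collecting du, dv coefficients:
  coeff of du: u*(2*u^2 - 6*u*v - 3*u + 2*v^2 + 2*v + 1)
  coeff of dv: 2*u^3 + 2*u^2*v + 4*u^2 + 8*v^3 + 8*v
F^* omega = (u*(2*u^2 - 6*u*v - 3*u + 2*v^2 + 2*v + 1)) du + (2*u^3 + 2*u^2*v + 4*u^2 + 8*v^3 + 8*v) dv.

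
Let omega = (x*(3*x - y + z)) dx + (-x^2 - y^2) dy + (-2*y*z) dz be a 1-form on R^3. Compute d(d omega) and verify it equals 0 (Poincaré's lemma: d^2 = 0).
d(d omega) = 0

Step 1: d omega = sum_{i<j} (∂f_j/∂x_i - ∂f_i/∂x_j) dx_i ∧ dx_j:
  coeff of dx ∧ dy: -x
  coeff of dx ∧ dz: -x
  coeff of dy ∧ dz: -2*z
Step 2: Apply d again to each 2-form coefficient. The only possible 3-form in R^3 is dx ∧ dy ∧ dz, with coefficient
  ∂(coeff of dy∧dz)/∂x - ∂(coeff of dx∧dz)/∂y + ∂(coeff of dx∧dy)/∂z
  = ∂/∂x (-2*z) - ∂/∂y (-x) + ∂/∂z (-x).
Each of these terms simplifies to sums of mixed partials that cancel in pairs. The result is 0 (by equality of mixed partials for smooth functions — Schwarz / Clairaut).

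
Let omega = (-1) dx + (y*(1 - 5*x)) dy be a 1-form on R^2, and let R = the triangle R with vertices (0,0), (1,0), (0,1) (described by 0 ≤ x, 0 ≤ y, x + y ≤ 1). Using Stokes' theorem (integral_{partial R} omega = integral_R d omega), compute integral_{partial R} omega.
integral_(partial R) omega = -5/6

Stokes: integral_partial_R omega = integral_R d omega with d omega = (∂Q/∂x - ∂P/∂y) dx ∧ dy.
  ∂Q/∂x = -5*y
  ∂P/∂y = 0
  integrand = ∂Q/∂x - ∂P/∂y = -5*y.
Integrating over R: integral_0^1 integral_0^{1-x} (-5*y) dy dx = -5/6.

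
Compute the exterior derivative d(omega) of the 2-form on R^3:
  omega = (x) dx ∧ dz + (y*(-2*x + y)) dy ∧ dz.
d(omega) = (-2*y) dx ∧ dy ∧ dz

For a 2-form omega = sum_{i<j} g_{ij} dx_i ∧ dx_j, the exterior derivative is
  d(omega) = sum_{i<j} d(g_{ij}) ∧ dx_i ∧ dx_j = sum_{i<j, k} (∂g_{ij}/∂x_k) dx_k ∧ dx_i ∧ dx_j.
Expand each term, using dx_k ∧ dx_i ∧ dx_j = sgn(permutation) dx_{(a)} ∧ dx_{(b)} ∧ dx_{(c)} with (a < b < c) sorted:
  d(y*(-2*x + y)) includes (∂/∂x)(y*(-2*x + y)) dx = (-2*y) dx, which multiplied by dy ∧ dz gives (-2*y) dx ∧ dy ∧ dz
Collecting like 3-forms: d(omega) = (-2*y) dx ∧ dy ∧ dz.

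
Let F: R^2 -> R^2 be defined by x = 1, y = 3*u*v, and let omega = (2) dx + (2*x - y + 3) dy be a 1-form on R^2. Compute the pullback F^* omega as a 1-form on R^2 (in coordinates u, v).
F^* omega = (3*v*(-3*u*v + 5)) du + (3*u*(-3*u*v + 5)) dv

Using F^*(f dg) = (f ∘ F) d(g ∘ F), substitute each coordinate x_i by F_i(u, v) in f_i, and replace dx_i by d F_i = (∂F_i/∂u) du + (∂F_i/∂v) dv.
  For the x component: f_1(F) = 2; d F_1 = (0) du + (0) dv
  For the y component: f_2(F) = -3*u*v + 5; d F_2 = (3*v) du + (3*u) dv
Combining and collecting du, dv coefficients:
  coeff of du: 3*v*(-3*u*v + 5)
  coeff of dv: 3*u*(-3*u*v + 5)
F^* omega = (3*v*(-3*u*v + 5)) du + (3*u*(-3*u*v + 5)) dv.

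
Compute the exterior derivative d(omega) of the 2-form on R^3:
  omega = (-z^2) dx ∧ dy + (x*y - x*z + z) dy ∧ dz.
d(omega) = (y - 3*z) dx ∧ dy ∧ dz

For a 2-form omega = sum_{i<j} g_{ij} dx_i ∧ dx_j, the exterior derivative is
  d(omega) = sum_{i<j} d(g_{ij}) ∧ dx_i ∧ dx_j = sum_{i<j, k} (∂g_{ij}/∂x_k) dx_k ∧ dx_i ∧ dx_j.
Expand each term, using dx_k ∧ dx_i ∧ dx_j = sgn(permutation) dx_{(a)} ∧ dx_{(b)} ∧ dx_{(c)} with (a < b < c) sorted:
  d(-z^2) includes (∂/∂z)(-z^2) dz = (-2*z) dz, which multiplied by dx ∧ dy gives (-2*z) dx ∧ dy ∧ dz
  d(x*y - x*z + z) includes (∂/∂x)(x*y - x*z + z) dx = (y - z) dx, which multiplied by dy ∧ dz gives (y - z) dx ∧ dy ∧ dz
Collecting like 3-forms: d(omega) = (y - 3*z) dx ∧ dy ∧ dz.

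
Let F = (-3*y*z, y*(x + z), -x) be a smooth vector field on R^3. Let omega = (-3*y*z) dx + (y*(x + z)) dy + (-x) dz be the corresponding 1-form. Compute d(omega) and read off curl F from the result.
d(omega) = (-y) dy ∧ dz + (1 - 3*y) dz ∧ dx + (y + 3*z) dx ∧ dy; curl F = (-y, 1 - 3*y, y + 3*z)

d omega = sum_{i<j} (∂f_j/∂x_i - ∂f_i/∂x_j) dx_i ∧ dx_j. Under the identification (dy ∧ dz, dz ∧ dx, dx ∧ dy) ↔ (e_x, e_y, e_z), the coefficients are exactly the components of curl F. Compute:
  ∂R/∂y - ∂Q/∂z = (0) - (y) = -y
  ∂P/∂z - ∂R/∂x = (-3*y) - (-1) = 1 - 3*y
  ∂Q/∂x - ∂P/∂y = (y) - (-3*z) = y + 3*z.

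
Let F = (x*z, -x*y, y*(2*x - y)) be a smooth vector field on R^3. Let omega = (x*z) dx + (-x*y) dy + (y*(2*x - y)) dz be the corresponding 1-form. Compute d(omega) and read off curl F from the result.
d(omega) = (2*x - 2*y) dy ∧ dz + (x - 2*y) dz ∧ dx + (-y) dx ∧ dy; curl F = (2*x - 2*y, x - 2*y, -y)

d omega = sum_{i<j} (∂f_j/∂x_i - ∂f_i/∂x_j) dx_i ∧ dx_j. Under the identification (dy ∧ dz, dz ∧ dx, dx ∧ dy) ↔ (e_x, e_y, e_z), the coefficients are exactly the components of curl F. Compute:
  ∂R/∂y - ∂Q/∂z = (2*x - 2*y) - (0) = 2*x - 2*y
  ∂P/∂z - ∂R/∂x = (x) - (2*y) = x - 2*y
  ∂Q/∂x - ∂P/∂y = (-y) - (0) = -y.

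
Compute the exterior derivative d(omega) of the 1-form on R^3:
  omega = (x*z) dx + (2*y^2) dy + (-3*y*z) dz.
d(omega) = (-x) dx ∧ dz + (-3*z) dy ∧ dz

For a 1-form omega = sum_i f_i dx_i, the exterior derivative is
  d(omega) = sum_{i < j} (∂f_j/∂x_i - ∂f_i/∂x_j) dx_i ∧ dx_j.
  coefficient of dx ∧ dz: ∂f_3/∂x - ∂f_1/∂z = ∂(-3*y*z)/∂x - ∂(x*z)/∂z = -x
  coefficient of dy ∧ dz: ∂f_3/∂y - ∂f_2/∂z = ∂(-3*y*z)/∂y - ∂(2*y^2)/∂z = -3*z
Assembling: d(omega) = (-x) dx ∧ dz + (-3*z) dy ∧ dz.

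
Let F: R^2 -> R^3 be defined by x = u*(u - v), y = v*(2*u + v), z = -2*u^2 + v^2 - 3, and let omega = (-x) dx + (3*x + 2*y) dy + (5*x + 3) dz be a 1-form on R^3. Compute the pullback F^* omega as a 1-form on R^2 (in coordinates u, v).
F^* omega = (-22*u^3 + 29*u^2*v + u*v^2 - 12*u + 4*v^3) du + (7*u^3 + 17*u^2*v - 4*u*v^2 + 4*v^3 + 6*v) dv

Using F^*(f dg) = (f ∘ F) d(g ∘ F), substitute each coordinate x_i by F_i(u, v) in f_i, and replace dx_i by d F_i = (∂F_i/∂u) du + (∂F_i/∂v) dv.
  For the x component: f_1(F) = u*(-u + v); d F_1 = (2*u - v) du + (-u) dv
  For the y component: f_2(F) = 3*u^2 + u*v + 2*v^2; d F_2 = (2*v) du + (2*u + 2*v) dv
  For the z component: f_3(F) = 5*u^2 - 5*u*v + 3; d F_3 = (-4*u) du + (2*v) dv
Combining and collecting du, dv coefficients:
  coeff of du: -22*u^3 + 29*u^2*v + u*v^2 - 12*u + 4*v^3
  coeff of dv: 7*u^3 + 17*u^2*v - 4*u*v^2 + 4*v^3 + 6*v
F^* omega = (-22*u^3 + 29*u^2*v + u*v^2 - 12*u + 4*v^3) du + (7*u^3 + 17*u^2*v - 4*u*v^2 + 4*v^3 + 6*v) dv.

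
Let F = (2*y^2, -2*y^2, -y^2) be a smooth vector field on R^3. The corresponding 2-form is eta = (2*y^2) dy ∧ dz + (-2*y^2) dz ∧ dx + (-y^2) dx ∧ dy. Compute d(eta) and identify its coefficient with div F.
d(eta) = (-4*y) dx ∧ dy ∧ dz; div F = -4*y

For a 2-form in R^3 of the form above, applying d gives a 3-form with coefficient ∂P/∂x + ∂Q/∂y + ∂R/∂z:
  ∂P/∂x = 0
  ∂Q/∂y = -4*y
  ∂R/∂z = 0
Sum = -4*y, which is exactly div F.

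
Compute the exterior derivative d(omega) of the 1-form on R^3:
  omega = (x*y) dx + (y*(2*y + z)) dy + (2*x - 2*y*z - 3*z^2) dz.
d(omega) = (-x) dx ∧ dy + (2) dx ∧ dz + (-y - 2*z) dy ∧ dz

For a 1-form omega = sum_i f_i dx_i, the exterior derivative is
  d(omega) = sum_{i < j} (∂f_j/∂x_i - ∂f_i/∂x_j) dx_i ∧ dx_j.
  coefficient of dx ∧ dy: ∂f_2/∂x - ∂f_1/∂y = ∂(y*(2*y + z))/∂x - ∂(x*y)/∂y = -x
  coefficient of dx ∧ dz: ∂f_3/∂x - ∂f_1/∂z = ∂(2*x - 2*y*z - 3*z^2)/∂x - ∂(x*y)/∂z = 2
  coefficient of dy ∧ dz: ∂f_3/∂y - ∂f_2/∂z = ∂(2*x - 2*y*z - 3*z^2)/∂y - ∂(y*(2*y + z))/∂z = -y - 2*z
Assembling: d(omega) = (-x) dx ∧ dy + (2) dx ∧ dz + (-y - 2*z) dy ∧ dz.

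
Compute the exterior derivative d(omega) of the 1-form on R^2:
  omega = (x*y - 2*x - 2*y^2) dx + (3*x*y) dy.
d(omega) = (-x + 7*y) dx ∧ dy

For a 1-form omega = sum_i f_i dx_i, the exterior derivative is
  d(omega) = sum_{i < j} (∂f_j/∂x_i - ∂f_i/∂x_j) dx_i ∧ dx_j.
  coefficient of dx ∧ dy: ∂f_2/∂x - ∂f_1/∂y = ∂(3*x*y)/∂x - ∂(x*y - 2*x - 2*y^2)/∂y = -x + 7*y
Assembling: d(omega) = (-x + 7*y) dx ∧ dy.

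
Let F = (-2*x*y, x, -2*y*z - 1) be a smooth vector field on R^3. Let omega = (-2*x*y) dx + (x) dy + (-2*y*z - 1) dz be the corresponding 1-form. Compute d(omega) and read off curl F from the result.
d(omega) = (-2*z) dy ∧ dz + (0) dz ∧ dx + (2*x + 1) dx ∧ dy; curl F = (-2*z, 0, 2*x + 1)

d omega = sum_{i<j} (∂f_j/∂x_i - ∂f_i/∂x_j) dx_i ∧ dx_j. Under the identification (dy ∧ dz, dz ∧ dx, dx ∧ dy) ↔ (e_x, e_y, e_z), the coefficients are exactly the components of curl F. Compute:
  ∂R/∂y - ∂Q/∂z = (-2*z) - (0) = -2*z
  ∂P/∂z - ∂R/∂x = (0) - (0) = 0
  ∂Q/∂x - ∂P/∂y = (1) - (-2*x) = 2*x + 1.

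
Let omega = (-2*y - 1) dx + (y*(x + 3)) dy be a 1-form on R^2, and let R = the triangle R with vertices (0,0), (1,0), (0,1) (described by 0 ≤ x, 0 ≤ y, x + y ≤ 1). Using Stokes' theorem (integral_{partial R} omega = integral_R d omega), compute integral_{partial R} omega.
integral_(partial R) omega = 7/6

Stokes: integral_partial_R omega = integral_R d omega with d omega = (∂Q/∂x - ∂P/∂y) dx ∧ dy.
  ∂Q/∂x = y
  ∂P/∂y = -2
  integrand = ∂Q/∂x - ∂P/∂y = y + 2.
Integrating over R: integral_0^1 integral_0^{1-x} (y + 2) dy dx = 7/6.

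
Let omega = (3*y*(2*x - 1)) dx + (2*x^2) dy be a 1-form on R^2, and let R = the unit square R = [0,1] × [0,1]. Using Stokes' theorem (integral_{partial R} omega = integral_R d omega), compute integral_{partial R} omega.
integral_(partial R) omega = 2

Stokes: integral_partial_R omega = integral_R d omega with d omega = (∂Q/∂x - ∂P/∂y) dx ∧ dy.
  ∂Q/∂x = 4*x
  ∂P/∂y = 6*x - 3
  integrand = ∂Q/∂x - ∂P/∂y = 3 - 2*x.
Integrating over R: integral_0^1 integral_0^1 (3 - 2*x) dx dy = 2.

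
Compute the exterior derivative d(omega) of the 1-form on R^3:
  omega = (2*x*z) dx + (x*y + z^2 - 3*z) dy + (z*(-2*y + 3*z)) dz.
d(omega) = (y) dx ∧ dy + (-2*x) dx ∧ dz + (3 - 4*z) dy ∧ dz

For a 1-form omega = sum_i f_i dx_i, the exterior derivative is
  d(omega) = sum_{i < j} (∂f_j/∂x_i - ∂f_i/∂x_j) dx_i ∧ dx_j.
  coefficient of dx ∧ dy: ∂f_2/∂x - ∂f_1/∂y = ∂(x*y + z^2 - 3*z)/∂x - ∂(2*x*z)/∂y = y
  coefficient of dx ∧ dz: ∂f_3/∂x - ∂f_1/∂z = ∂(z*(-2*y + 3*z))/∂x - ∂(2*x*z)/∂z = -2*x
  coefficient of dy ∧ dz: ∂f_3/∂y - ∂f_2/∂z = ∂(z*(-2*y + 3*z))/∂y - ∂(x*y + z^2 - 3*z)/∂z = 3 - 4*z
Assembling: d(omega) = (y) dx ∧ dy + (-2*x) dx ∧ dz + (3 - 4*z) dy ∧ dz.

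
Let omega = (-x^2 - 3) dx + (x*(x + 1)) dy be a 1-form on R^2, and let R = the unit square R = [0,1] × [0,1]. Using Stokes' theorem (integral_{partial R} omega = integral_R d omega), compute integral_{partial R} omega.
integral_(partial R) omega = 2

Stokes: integral_partial_R omega = integral_R d omega with d omega = (∂Q/∂x - ∂P/∂y) dx ∧ dy.
  ∂Q/∂x = 2*x + 1
  ∂P/∂y = 0
  integrand = ∂Q/∂x - ∂P/∂y = 2*x + 1.
Integrating over R: integral_0^1 integral_0^1 (2*x + 1) dx dy = 2.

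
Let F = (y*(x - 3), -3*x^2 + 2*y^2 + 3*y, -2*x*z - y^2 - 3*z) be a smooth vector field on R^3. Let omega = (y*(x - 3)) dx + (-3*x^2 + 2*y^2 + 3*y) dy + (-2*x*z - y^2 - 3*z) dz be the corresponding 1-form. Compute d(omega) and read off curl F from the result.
d(omega) = (-2*y) dy ∧ dz + (2*z) dz ∧ dx + (3 - 7*x) dx ∧ dy; curl F = (-2*y, 2*z, 3 - 7*x)

d omega = sum_{i<j} (∂f_j/∂x_i - ∂f_i/∂x_j) dx_i ∧ dx_j. Under the identification (dy ∧ dz, dz ∧ dx, dx ∧ dy) ↔ (e_x, e_y, e_z), the coefficients are exactly the components of curl F. Compute:
  ∂R/∂y - ∂Q/∂z = (-2*y) - (0) = -2*y
  ∂P/∂z - ∂R/∂x = (0) - (-2*z) = 2*z
  ∂Q/∂x - ∂P/∂y = (-6*x) - (x - 3) = 3 - 7*x.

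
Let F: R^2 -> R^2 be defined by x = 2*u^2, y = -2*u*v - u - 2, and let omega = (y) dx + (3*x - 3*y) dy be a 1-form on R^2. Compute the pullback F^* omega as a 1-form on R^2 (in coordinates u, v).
F^* omega = (-20*u^2*v - 10*u^2 - 12*u*v^2 - 12*u*v - 11*u - 12*v - 6) du + (6*u*(-2*u^2 - 2*u*v - u - 2)) dv

Using F^*(f dg) = (f ∘ F) d(g ∘ F), substitute each coordinate x_i by F_i(u, v) in f_i, and replace dx_i by d F_i = (∂F_i/∂u) du + (∂F_i/∂v) dv.
  For the x component: f_1(F) = -2*u*v - u - 2; d F_1 = (4*u) du + (0) dv
  For the y component: f_2(F) = 6*u^2 + 6*u*v + 3*u + 6; d F_2 = (-2*v - 1) du + (-2*u) dv
Combining and collecting du, dv coefficients:
  coeff of du: -20*u^2*v - 10*u^2 - 12*u*v^2 - 12*u*v - 11*u - 12*v - 6
  coeff of dv: 6*u*(-2*u^2 - 2*u*v - u - 2)
F^* omega = (-20*u^2*v - 10*u^2 - 12*u*v^2 - 12*u*v - 11*u - 12*v - 6) du + (6*u*(-2*u^2 - 2*u*v - u - 2)) dv.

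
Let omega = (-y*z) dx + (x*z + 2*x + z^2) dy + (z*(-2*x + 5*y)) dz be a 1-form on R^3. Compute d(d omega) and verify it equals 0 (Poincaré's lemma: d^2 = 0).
d(d omega) = 0

Step 1: d omega = sum_{i<j} (∂f_j/∂x_i - ∂f_i/∂x_j) dx_i ∧ dx_j:
  coeff of dx ∧ dy: 2*z + 2
  coeff of dx ∧ dz: y - 2*z
  coeff of dy ∧ dz: -x + 3*z
Step 2: Apply d again to each 2-form coefficient. The only possible 3-form in R^3 is dx ∧ dy ∧ dz, with coefficient
  ∂(coeff of dy∧dz)/∂x - ∂(coeff of dx∧dz)/∂y + ∂(coeff of dx∧dy)/∂z
  = ∂/∂x (-x + 3*z) - ∂/∂y (y - 2*z) + ∂/∂z (2*z + 2).
Each of these terms simplifies to sums of mixed partials that cancel in pairs. The result is 0 (by equality of mixed partials for smooth functions — Schwarz / Clairaut).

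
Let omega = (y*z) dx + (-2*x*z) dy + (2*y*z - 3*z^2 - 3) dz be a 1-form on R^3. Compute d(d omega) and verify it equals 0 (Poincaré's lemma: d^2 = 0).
d(d omega) = 0

Step 1: d omega = sum_{i<j} (∂f_j/∂x_i - ∂f_i/∂x_j) dx_i ∧ dx_j:
  coeff of dx ∧ dy: -3*z
  coeff of dx ∧ dz: -y
  coeff of dy ∧ dz: 2*x + 2*z
Step 2: Apply d again to each 2-form coefficient. The only possible 3-form in R^3 is dx ∧ dy ∧ dz, with coefficient
  ∂(coeff of dy∧dz)/∂x - ∂(coeff of dx∧dz)/∂y + ∂(coeff of dx∧dy)/∂z
  = ∂/∂x (2*x + 2*z) - ∂/∂y (-y) + ∂/∂z (-3*z).
Each of these terms simplifies to sums of mixed partials that cancel in pairs. The result is 0 (by equality of mixed partials for smooth functions — Schwarz / Clairaut).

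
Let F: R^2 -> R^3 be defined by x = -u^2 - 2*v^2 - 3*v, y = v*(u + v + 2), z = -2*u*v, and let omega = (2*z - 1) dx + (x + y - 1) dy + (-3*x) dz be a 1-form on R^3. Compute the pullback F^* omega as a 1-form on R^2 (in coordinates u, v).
F^* omega = (u^2*v + u*v^2 + 2*u - 13*v^3 - 19*v^2 - v) du + (-7*u^3 - u^2*v - 2*u^2 + 5*u*v^2 - 5*u*v - u - 2*v^3 - 4*v^2 + 1) dv

Using F^*(f dg) = (f ∘ F) d(g ∘ F), substitute each coordinate x_i by F_i(u, v) in f_i, and replace dx_i by d F_i = (∂F_i/∂u) du + (∂F_i/∂v) dv.
  For the x component: f_1(F) = -4*u*v - 1; d F_1 = (-2*u) du + (-4*v - 3) dv
  For the y component: f_2(F) = -u^2 + u*v - v^2 - v - 1; d F_2 = (v) du + (u + 2*v + 2) dv
  For the z component: f_3(F) = 3*u^2 + 6*v^2 + 9*v; d F_3 = (-2*v) du + (-2*u) dv
Combining and collecting du, dv coefficients:
  coeff of du: u^2*v + u*v^2 + 2*u - 13*v^3 - 19*v^2 - v
  coeff of dv: -7*u^3 - u^2*v - 2*u^2 + 5*u*v^2 - 5*u*v - u - 2*v^3 - 4*v^2 + 1
F^* omega = (u^2*v + u*v^2 + 2*u - 13*v^3 - 19*v^2 - v) du + (-7*u^3 - u^2*v - 2*u^2 + 5*u*v^2 - 5*u*v - u - 2*v^3 - 4*v^2 + 1) dv.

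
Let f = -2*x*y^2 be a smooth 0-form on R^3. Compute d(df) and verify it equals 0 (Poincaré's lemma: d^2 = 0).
d(df) = 0

Step 1: df = sum_i (∂f/∂x_i) dx_i = (-2*y^2) dx + (-4*x*y) dy + (0) dz.
Step 2: Apply d again. Using the 1-form formula, the coefficient of dx ∧ dy in d(df) is ∂^2 f/∂x ∂y - ∂^2 f/∂y ∂x = (-4*y) - (-4*y) = 0 (equality of mixed partials for smooth f).
Similarly for dx ∧ dz and dy ∧ dz — all coefficients vanish. So d(df) = 0.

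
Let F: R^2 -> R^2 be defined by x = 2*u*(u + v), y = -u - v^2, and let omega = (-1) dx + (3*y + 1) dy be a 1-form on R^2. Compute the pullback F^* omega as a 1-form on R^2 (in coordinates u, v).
F^* omega = (-u + 3*v^2 - 2*v - 1) du + (6*u*v - 2*u + 6*v^3 - 2*v) dv

Using F^*(f dg) = (f ∘ F) d(g ∘ F), substitute each coordinate x_i by F_i(u, v) in f_i, and replace dx_i by d F_i = (∂F_i/∂u) du + (∂F_i/∂v) dv.
  For the x component: f_1(F) = -1; d F_1 = (4*u + 2*v) du + (2*u) dv
  For the y component: f_2(F) = -3*u - 3*v^2 + 1; d F_2 = (-1) du + (-2*v) dv
Combining and collecting du, dv coefficients:
  coeff of du: -u + 3*v^2 - 2*v - 1
  coeff of dv: 6*u*v - 2*u + 6*v^3 - 2*v
F^* omega = (-u + 3*v^2 - 2*v - 1) du + (6*u*v - 2*u + 6*v^3 - 2*v) dv.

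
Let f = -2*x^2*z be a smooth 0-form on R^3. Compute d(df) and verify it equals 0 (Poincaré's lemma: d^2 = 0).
d(df) = 0

Step 1: df = sum_i (∂f/∂x_i) dx_i = (-4*x*z) dx + (0) dy + (-2*x^2) dz.
Step 2: Apply d again. Using the 1-form formula, the coefficient of dx ∧ dy in d(df) is ∂^2 f/∂x ∂y - ∂^2 f/∂y ∂x = (0) - (0) = 0 (equality of mixed partials for smooth f).
Similarly for dx ∧ dz and dy ∧ dz — all coefficients vanish. So d(df) = 0.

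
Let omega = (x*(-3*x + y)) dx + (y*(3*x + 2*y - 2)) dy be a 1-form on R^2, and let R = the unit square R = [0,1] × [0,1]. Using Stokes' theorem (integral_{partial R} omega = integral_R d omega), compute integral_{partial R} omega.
integral_(partial R) omega = 1

Stokes: integral_partial_R omega = integral_R d omega with d omega = (∂Q/∂x - ∂P/∂y) dx ∧ dy.
  ∂Q/∂x = 3*y
  ∂P/∂y = x
  integrand = ∂Q/∂x - ∂P/∂y = -x + 3*y.
Integrating over R: integral_0^1 integral_0^1 (-x + 3*y) dx dy = 1.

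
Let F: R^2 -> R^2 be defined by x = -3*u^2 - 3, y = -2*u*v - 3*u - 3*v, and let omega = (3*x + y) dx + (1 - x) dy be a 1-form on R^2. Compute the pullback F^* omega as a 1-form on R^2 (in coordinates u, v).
F^* omega = (54*u^3 + 6*u^2*v + 9*u^2 + 18*u*v + 54*u - 8*v - 12) du + (-6*u^3 - 9*u^2 - 8*u - 12) dv

Using F^*(f dg) = (f ∘ F) d(g ∘ F), substitute each coordinate x_i by F_i(u, v) in f_i, and replace dx_i by d F_i = (∂F_i/∂u) du + (∂F_i/∂v) dv.
  For the x component: f_1(F) = -9*u^2 - 2*u*v - 3*u - 3*v - 9; d F_1 = (-6*u) du + (0) dv
  For the y component: f_2(F) = 3*u^2 + 4; d F_2 = (-2*v - 3) du + (-2*u - 3) dv
Combining and collecting du, dv coefficients:
  coeff of du: 54*u^3 + 6*u^2*v + 9*u^2 + 18*u*v + 54*u - 8*v - 12
  coeff of dv: -6*u^3 - 9*u^2 - 8*u - 12
F^* omega = (54*u^3 + 6*u^2*v + 9*u^2 + 18*u*v + 54*u - 8*v - 12) du + (-6*u^3 - 9*u^2 - 8*u - 12) dv.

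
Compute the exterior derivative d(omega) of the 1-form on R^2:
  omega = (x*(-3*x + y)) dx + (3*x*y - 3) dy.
d(omega) = (-x + 3*y) dx ∧ dy

For a 1-form omega = sum_i f_i dx_i, the exterior derivative is
  d(omega) = sum_{i < j} (∂f_j/∂x_i - ∂f_i/∂x_j) dx_i ∧ dx_j.
  coefficient of dx ∧ dy: ∂f_2/∂x - ∂f_1/∂y = ∂(3*x*y - 3)/∂x - ∂(x*(-3*x + y))/∂y = -x + 3*y
Assembling: d(omega) = (-x + 3*y) dx ∧ dy.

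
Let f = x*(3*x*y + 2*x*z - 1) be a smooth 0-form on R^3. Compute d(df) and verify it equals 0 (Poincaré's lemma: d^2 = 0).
d(df) = 0

Step 1: df = sum_i (∂f/∂x_i) dx_i = (6*x*y + 4*x*z - 1) dx + (3*x^2) dy + (2*x^2) dz.
Step 2: Apply d again. Using the 1-form formula, the coefficient of dx ∧ dy in d(df) is ∂^2 f/∂x ∂y - ∂^2 f/∂y ∂x = (6*x) - (6*x) = 0 (equality of mixed partials for smooth f).
Similarly for dx ∧ dz and dy ∧ dz — all coefficients vanish. So d(df) = 0.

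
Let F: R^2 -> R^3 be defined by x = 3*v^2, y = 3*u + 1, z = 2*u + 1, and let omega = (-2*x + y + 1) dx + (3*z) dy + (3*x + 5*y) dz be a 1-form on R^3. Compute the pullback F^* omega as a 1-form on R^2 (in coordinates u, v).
F^* omega = (48*u + 18*v^2 + 19) du + (6*v*(3*u - 6*v^2 + 2)) dv

Using F^*(f dg) = (f ∘ F) d(g ∘ F), substitute each coordinate x_i by F_i(u, v) in f_i, and replace dx_i by d F_i = (∂F_i/∂u) du + (∂F_i/∂v) dv.
  For the x component: f_1(F) = 3*u - 6*v^2 + 2; d F_1 = (0) du + (6*v) dv
  For the y component: f_2(F) = 6*u + 3; d F_2 = (3) du + (0) dv
  For the z component: f_3(F) = 15*u + 9*v^2 + 5; d F_3 = (2) du + (0) dv
Combining and collecting du, dv coefficients:
  coeff of du: 48*u + 18*v^2 + 19
  coeff of dv: 6*v*(3*u - 6*v^2 + 2)
F^* omega = (48*u + 18*v^2 + 19) du + (6*v*(3*u - 6*v^2 + 2)) dv.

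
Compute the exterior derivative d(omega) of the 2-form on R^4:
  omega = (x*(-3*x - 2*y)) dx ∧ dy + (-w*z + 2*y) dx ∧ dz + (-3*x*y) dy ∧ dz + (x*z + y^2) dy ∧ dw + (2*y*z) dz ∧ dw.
d(omega) = (-3*y - 2) dx ∧ dy ∧ dz + (-z) dx ∧ dz ∧ dw + (z) dx ∧ dy ∧ dw + (-x + 2*z) dy ∧ dz ∧ dw

For a 2-form omega = sum_{i<j} g_{ij} dx_i ∧ dx_j, the exterior derivative is
  d(omega) = sum_{i<j} d(g_{ij}) ∧ dx_i ∧ dx_j = sum_{i<j, k} (∂g_{ij}/∂x_k) dx_k ∧ dx_i ∧ dx_j.
Expand each term, using dx_k ∧ dx_i ∧ dx_j = sgn(permutation) dx_{(a)} ∧ dx_{(b)} ∧ dx_{(c)} with (a < b < c) sorted:
  d(-w*z + 2*y) includes (∂/∂y)(-w*z + 2*y) dy = (2) dy, which multiplied by dx ∧ dz gives (-2) dx ∧ dy ∧ dz
  d(-w*z + 2*y) includes (∂/∂w)(-w*z + 2*y) dw = (-z) dw, which multiplied by dx ∧ dz gives (-z) dx ∧ dz ∧ dw
  d(-3*x*y) includes (∂/∂x)(-3*x*y) dx = (-3*y) dx, which multiplied by dy ∧ dz gives (-3*y) dx ∧ dy ∧ dz
  d(x*z + y^2) includes (∂/∂x)(x*z + y^2) dx = (z) dx, which multiplied by dy ∧ dw gives (z) dx ∧ dy ∧ dw
  d(x*z + y^2) includes (∂/∂z)(x*z + y^2) dz = (x) dz, which multiplied by dy ∧ dw gives (-x) dy ∧ dz ∧ dw
  d(2*y*z) includes (∂/∂y)(2*y*z) dy = (2*z) dy, which multiplied by dz ∧ dw gives (2*z) dy ∧ dz ∧ dw
Collecting like 3-forms: d(omega) = (-3*y - 2) dx ∧ dy ∧ dz + (-z) dx ∧ dz ∧ dw + (z) dx ∧ dy ∧ dw + (-x + 2*z) dy ∧ dz ∧ dw.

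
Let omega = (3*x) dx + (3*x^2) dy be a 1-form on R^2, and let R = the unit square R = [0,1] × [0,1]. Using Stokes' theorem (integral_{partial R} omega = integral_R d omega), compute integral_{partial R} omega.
integral_(partial R) omega = 3

Stokes: integral_partial_R omega = integral_R d omega with d omega = (∂Q/∂x - ∂P/∂y) dx ∧ dy.
  ∂Q/∂x = 6*x
  ∂P/∂y = 0
  integrand = ∂Q/∂x - ∂P/∂y = 6*x.
Integrating over R: integral_0^1 integral_0^1 (6*x) dx dy = 3.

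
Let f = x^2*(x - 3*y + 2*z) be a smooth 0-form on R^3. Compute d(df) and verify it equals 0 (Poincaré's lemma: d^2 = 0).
d(df) = 0

Step 1: df = sum_i (∂f/∂x_i) dx_i = (x*(3*x - 6*y + 4*z)) dx + (-3*x^2) dy + (2*x^2) dz.
Step 2: Apply d again. Using the 1-form formula, the coefficient of dx ∧ dy in d(df) is ∂^2 f/∂x ∂y - ∂^2 f/∂y ∂x = (-6*x) - (-6*x) = 0 (equality of mixed partials for smooth f).
Similarly for dx ∧ dz and dy ∧ dz — all coefficients vanish. So d(df) = 0.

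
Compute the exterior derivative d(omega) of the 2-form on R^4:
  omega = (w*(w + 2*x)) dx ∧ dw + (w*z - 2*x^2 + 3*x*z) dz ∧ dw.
d(omega) = (-4*x + 3*z) dx ∧ dz ∧ dw

For a 2-form omega = sum_{i<j} g_{ij} dx_i ∧ dx_j, the exterior derivative is
  d(omega) = sum_{i<j} d(g_{ij}) ∧ dx_i ∧ dx_j = sum_{i<j, k} (∂g_{ij}/∂x_k) dx_k ∧ dx_i ∧ dx_j.
Expand each term, using dx_k ∧ dx_i ∧ dx_j = sgn(permutation) dx_{(a)} ∧ dx_{(b)} ∧ dx_{(c)} with (a < b < c) sorted:
  d(w*z - 2*x^2 + 3*x*z) includes (∂/∂x)(w*z - 2*x^2 + 3*x*z) dx = (-4*x + 3*z) dx, which multiplied by dz ∧ dw gives (-4*x + 3*z) dx ∧ dz ∧ dw
Collecting like 3-forms: d(omega) = (-4*x + 3*z) dx ∧ dz ∧ dw.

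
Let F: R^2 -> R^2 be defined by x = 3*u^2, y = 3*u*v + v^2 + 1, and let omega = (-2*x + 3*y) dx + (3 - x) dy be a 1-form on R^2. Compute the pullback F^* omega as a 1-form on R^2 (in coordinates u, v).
F^* omega = (-36*u^3 + 45*u^2*v + 18*u*v^2 + 18*u + 9*v) du + (-9*u^3 - 6*u^2*v + 9*u + 6*v) dv

Using F^*(f dg) = (f ∘ F) d(g ∘ F), substitute each coordinate x_i by F_i(u, v) in f_i, and replace dx_i by d F_i = (∂F_i/∂u) du + (∂F_i/∂v) dv.
  For the x component: f_1(F) = -6*u^2 + 9*u*v + 3*v^2 + 3; d F_1 = (6*u) du + (0) dv
  For the y component: f_2(F) = 3 - 3*u^2; d F_2 = (3*v) du + (3*u + 2*v) dv
Combining and collecting du, dv coefficients:
  coeff of du: -36*u^3 + 45*u^2*v + 18*u*v^2 + 18*u + 9*v
  coeff of dv: -9*u^3 - 6*u^2*v + 9*u + 6*v
F^* omega = (-36*u^3 + 45*u^2*v + 18*u*v^2 + 18*u + 9*v) du + (-9*u^3 - 6*u^2*v + 9*u + 6*v) dv.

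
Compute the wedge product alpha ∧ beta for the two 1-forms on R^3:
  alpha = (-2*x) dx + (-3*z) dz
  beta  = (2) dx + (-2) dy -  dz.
alpha ∧ beta = (4*x) dx ∧ dy + (2*x + 6*z) dx ∧ dz + (-6*z) dy ∧ dz

Distribute the wedge, using dx_i ∧ dx_j = -dx_j ∧ dx_i and dx_i ∧ dx_i = 0. For each pair (i, j) with i < j, the coefficient of dx_i ∧ dx_j in alpha ∧ beta is (alpha_i * beta_j - alpha_j * beta_i). Collecting: alpha ∧ beta = (4*x) dx ∧ dy + (2*x + 6*z) dx ∧ dz + (-6*z) dy ∧ dz.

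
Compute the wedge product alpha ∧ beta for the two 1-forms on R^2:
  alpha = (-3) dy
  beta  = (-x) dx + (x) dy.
alpha ∧ beta = (-3*x) dx ∧ dy

Distribute the wedge, using dx_i ∧ dx_j = -dx_j ∧ dx_i and dx_i ∧ dx_i = 0. For each pair (i, j) with i < j, the coefficient of dx_i ∧ dx_j in alpha ∧ beta is (alpha_i * beta_j - alpha_j * beta_i). Collecting: alpha ∧ beta = (-3*x) dx ∧ dy.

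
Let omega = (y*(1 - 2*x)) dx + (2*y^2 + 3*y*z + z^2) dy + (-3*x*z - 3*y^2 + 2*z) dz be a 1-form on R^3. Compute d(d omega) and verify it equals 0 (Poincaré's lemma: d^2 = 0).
d(d omega) = 0

Step 1: d omega = sum_{i<j} (∂f_j/∂x_i - ∂f_i/∂x_j) dx_i ∧ dx_j:
  coeff of dx ∧ dy: 2*x - 1
  coeff of dx ∧ dz: -3*z
  coeff of dy ∧ dz: -9*y - 2*z
Step 2: Apply d again to each 2-form coefficient. The only possible 3-form in R^3 is dx ∧ dy ∧ dz, with coefficient
  ∂(coeff of dy∧dz)/∂x - ∂(coeff of dx∧dz)/∂y + ∂(coeff of dx∧dy)/∂z
  = ∂/∂x (-9*y - 2*z) - ∂/∂y (-3*z) + ∂/∂z (2*x - 1).
Each of these terms simplifies to sums of mixed partials that cancel in pairs. The result is 0 (by equality of mixed partials for smooth functions — Schwarz / Clairaut).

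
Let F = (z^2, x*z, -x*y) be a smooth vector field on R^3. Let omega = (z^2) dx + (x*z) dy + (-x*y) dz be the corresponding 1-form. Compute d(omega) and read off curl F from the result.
d(omega) = (-2*x) dy ∧ dz + (y + 2*z) dz ∧ dx + (z) dx ∧ dy; curl F = (-2*x, y + 2*z, z)

d omega = sum_{i<j} (∂f_j/∂x_i - ∂f_i/∂x_j) dx_i ∧ dx_j. Under the identification (dy ∧ dz, dz ∧ dx, dx ∧ dy) ↔ (e_x, e_y, e_z), the coefficients are exactly the components of curl F. Compute:
  ∂R/∂y - ∂Q/∂z = (-x) - (x) = -2*x
  ∂P/∂z - ∂R/∂x = (2*z) - (-y) = y + 2*z
  ∂Q/∂x - ∂P/∂y = (z) - (0) = z.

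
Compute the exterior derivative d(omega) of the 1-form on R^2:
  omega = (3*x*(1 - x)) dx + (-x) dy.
d(omega) = (-1) dx ∧ dy

For a 1-form omega = sum_i f_i dx_i, the exterior derivative is
  d(omega) = sum_{i < j} (∂f_j/∂x_i - ∂f_i/∂x_j) dx_i ∧ dx_j.
  coefficient of dx ∧ dy: ∂f_2/∂x - ∂f_1/∂y = ∂(-x)/∂x - ∂(3*x*(1 - x))/∂y = -1
Assembling: d(omega) = (-1) dx ∧ dy.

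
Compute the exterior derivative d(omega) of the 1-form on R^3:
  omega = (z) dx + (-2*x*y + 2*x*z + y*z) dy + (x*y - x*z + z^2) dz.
d(omega) = (-2*y + 2*z) dx ∧ dy + (y - z - 1) dx ∧ dz + (-x - y) dy ∧ dz

For a 1-form omega = sum_i f_i dx_i, the exterior derivative is
  d(omega) = sum_{i < j} (∂f_j/∂x_i - ∂f_i/∂x_j) dx_i ∧ dx_j.
  coefficient of dx ∧ dy: ∂f_2/∂x - ∂f_1/∂y = ∂(-2*x*y + 2*x*z + y*z)/∂x - ∂(z)/∂y = -2*y + 2*z
  coefficient of dx ∧ dz: ∂f_3/∂x - ∂f_1/∂z = ∂(x*y - x*z + z^2)/∂x - ∂(z)/∂z = y - z - 1
  coefficient of dy ∧ dz: ∂f_3/∂y - ∂f_2/∂z = ∂(x*y - x*z + z^2)/∂y - ∂(-2*x*y + 2*x*z + y*z)/∂z = -x - y
Assembling: d(omega) = (-2*y + 2*z) dx ∧ dy + (y - z - 1) dx ∧ dz + (-x - y) dy ∧ dz.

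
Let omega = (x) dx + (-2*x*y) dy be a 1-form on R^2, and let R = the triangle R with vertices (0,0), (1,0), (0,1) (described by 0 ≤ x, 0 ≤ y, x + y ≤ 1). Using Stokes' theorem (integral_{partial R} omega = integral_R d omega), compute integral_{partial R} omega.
integral_(partial R) omega = -1/3

Stokes: integral_partial_R omega = integral_R d omega with d omega = (∂Q/∂x - ∂P/∂y) dx ∧ dy.
  ∂Q/∂x = -2*y
  ∂P/∂y = 0
  integrand = ∂Q/∂x - ∂P/∂y = -2*y.
Integrating over R: integral_0^1 integral_0^{1-x} (-2*y) dy dx = -1/3.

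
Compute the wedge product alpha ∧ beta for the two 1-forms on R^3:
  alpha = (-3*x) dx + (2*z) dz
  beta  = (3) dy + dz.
alpha ∧ beta = (-9*x) dx ∧ dy + (-3*x) dx ∧ dz + (-6*z) dy ∧ dz

Distribute the wedge, using dx_i ∧ dx_j = -dx_j ∧ dx_i and dx_i ∧ dx_i = 0. For each pair (i, j) with i < j, the coefficient of dx_i ∧ dx_j in alpha ∧ beta is (alpha_i * beta_j - alpha_j * beta_i). Collecting: alpha ∧ beta = (-9*x) dx ∧ dy + (-3*x) dx ∧ dz + (-6*z) dy ∧ dz.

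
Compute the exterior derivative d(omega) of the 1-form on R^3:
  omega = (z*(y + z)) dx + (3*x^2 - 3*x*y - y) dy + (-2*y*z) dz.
d(omega) = (6*x - 3*y - z) dx ∧ dy + (-y - 2*z) dx ∧ dz + (-2*z) dy ∧ dz

For a 1-form omega = sum_i f_i dx_i, the exterior derivative is
  d(omega) = sum_{i < j} (∂f_j/∂x_i - ∂f_i/∂x_j) dx_i ∧ dx_j.
  coefficient of dx ∧ dy: ∂f_2/∂x - ∂f_1/∂y = ∂(3*x^2 - 3*x*y - y)/∂x - ∂(z*(y + z))/∂y = 6*x - 3*y - z
  coefficient of dx ∧ dz: ∂f_3/∂x - ∂f_1/∂z = ∂(-2*y*z)/∂x - ∂(z*(y + z))/∂z = -y - 2*z
  coefficient of dy ∧ dz: ∂f_3/∂y - ∂f_2/∂z = ∂(-2*y*z)/∂y - ∂(3*x^2 - 3*x*y - y)/∂z = -2*z
Assembling: d(omega) = (6*x - 3*y - z) dx ∧ dy + (-y - 2*z) dx ∧ dz + (-2*z) dy ∧ dz.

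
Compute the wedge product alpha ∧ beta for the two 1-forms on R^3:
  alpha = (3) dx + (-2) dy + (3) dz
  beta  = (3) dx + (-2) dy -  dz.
alpha ∧ beta = (-12) dx ∧ dz + (8) dy ∧ dz

Distribute the wedge, using dx_i ∧ dx_j = -dx_j ∧ dx_i and dx_i ∧ dx_i = 0. For each pair (i, j) with i < j, the coefficient of dx_i ∧ dx_j in alpha ∧ beta is (alpha_i * beta_j - alpha_j * beta_i). Collecting: alpha ∧ beta = (-12) dx ∧ dz + (8) dy ∧ dz.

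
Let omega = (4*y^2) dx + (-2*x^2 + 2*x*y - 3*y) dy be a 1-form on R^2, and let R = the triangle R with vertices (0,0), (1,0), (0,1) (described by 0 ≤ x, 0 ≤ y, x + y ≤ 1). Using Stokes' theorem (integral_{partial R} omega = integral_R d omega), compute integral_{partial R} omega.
integral_(partial R) omega = -5/3

Stokes: integral_partial_R omega = integral_R d omega with d omega = (∂Q/∂x - ∂P/∂y) dx ∧ dy.
  ∂Q/∂x = -4*x + 2*y
  ∂P/∂y = 8*y
  integrand = ∂Q/∂x - ∂P/∂y = -4*x - 6*y.
Integrating over R: integral_0^1 integral_0^{1-x} (-4*x - 6*y) dy dx = -5/3.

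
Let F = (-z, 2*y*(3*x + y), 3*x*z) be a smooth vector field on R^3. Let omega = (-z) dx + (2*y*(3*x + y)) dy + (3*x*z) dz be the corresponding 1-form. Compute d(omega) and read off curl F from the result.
d(omega) = (0) dy ∧ dz + (-3*z - 1) dz ∧ dx + (6*y) dx ∧ dy; curl F = (0, -3*z - 1, 6*y)

d omega = sum_{i<j} (∂f_j/∂x_i - ∂f_i/∂x_j) dx_i ∧ dx_j. Under the identification (dy ∧ dz, dz ∧ dx, dx ∧ dy) ↔ (e_x, e_y, e_z), the coefficients are exactly the components of curl F. Compute:
  ∂R/∂y - ∂Q/∂z = (0) - (0) = 0
  ∂P/∂z - ∂R/∂x = (-1) - (3*z) = -3*z - 1
  ∂Q/∂x - ∂P/∂y = (6*y) - (0) = 6*y.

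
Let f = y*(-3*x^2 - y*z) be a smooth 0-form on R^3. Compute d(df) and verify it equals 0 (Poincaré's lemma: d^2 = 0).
d(df) = 0

Step 1: df = sum_i (∂f/∂x_i) dx_i = (-6*x*y) dx + (-3*x^2 - 2*y*z) dy + (-y^2) dz.
Step 2: Apply d again. Using the 1-form formula, the coefficient of dx ∧ dy in d(df) is ∂^2 f/∂x ∂y - ∂^2 f/∂y ∂x = (-6*x) - (-6*x) = 0 (equality of mixed partials for smooth f).
Similarly for dx ∧ dz and dy ∧ dz — all coefficients vanish. So d(df) = 0.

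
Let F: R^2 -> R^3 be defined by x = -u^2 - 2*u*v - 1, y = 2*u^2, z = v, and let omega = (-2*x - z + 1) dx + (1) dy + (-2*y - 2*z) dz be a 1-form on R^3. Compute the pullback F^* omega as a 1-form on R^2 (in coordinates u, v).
F^* omega = (-4*u^3 - 12*u^2*v - 8*u*v^2 + 2*u*v - 2*u + 2*v^2 - 6*v) du + (-4*u^3 - 8*u^2*v - 4*u^2 + 2*u*v - 6*u - 2*v) dv

Using F^*(f dg) = (f ∘ F) d(g ∘ F), substitute each coordinate x_i by F_i(u, v) in f_i, and replace dx_i by d F_i = (∂F_i/∂u) du + (∂F_i/∂v) dv.
  For the x component: f_1(F) = 2*u^2 + 4*u*v - v + 3; d F_1 = (-2*u - 2*v) du + (-2*u) dv
  For the y component: f_2(F) = 1; d F_2 = (4*u) du + (0) dv
  For the z component: f_3(F) = -4*u^2 - 2*v; d F_3 = (0) du + (1) dv
Combining and collecting du, dv coefficients:
  coeff of du: -4*u^3 - 12*u^2*v - 8*u*v^2 + 2*u*v - 2*u + 2*v^2 - 6*v
  coeff of dv: -4*u^3 - 8*u^2*v - 4*u^2 + 2*u*v - 6*u - 2*v
F^* omega = (-4*u^3 - 12*u^2*v - 8*u*v^2 + 2*u*v - 2*u + 2*v^2 - 6*v) du + (-4*u^3 - 8*u^2*v - 4*u^2 + 2*u*v - 6*u - 2*v) dv.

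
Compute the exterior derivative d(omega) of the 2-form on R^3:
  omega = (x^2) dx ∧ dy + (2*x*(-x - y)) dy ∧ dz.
d(omega) = (-4*x - 2*y) dx ∧ dy ∧ dz

For a 2-form omega = sum_{i<j} g_{ij} dx_i ∧ dx_j, the exterior derivative is
  d(omega) = sum_{i<j} d(g_{ij}) ∧ dx_i ∧ dx_j = sum_{i<j, k} (∂g_{ij}/∂x_k) dx_k ∧ dx_i ∧ dx_j.
Expand each term, using dx_k ∧ dx_i ∧ dx_j = sgn(permutation) dx_{(a)} ∧ dx_{(b)} ∧ dx_{(c)} with (a < b < c) sorted:
  d(2*x*(-x - y)) includes (∂/∂x)(2*x*(-x - y)) dx = (-4*x - 2*y) dx, which multiplied by dy ∧ dz gives (-4*x - 2*y) dx ∧ dy ∧ dz
Collecting like 3-forms: d(omega) = (-4*x - 2*y) dx ∧ dy ∧ dz.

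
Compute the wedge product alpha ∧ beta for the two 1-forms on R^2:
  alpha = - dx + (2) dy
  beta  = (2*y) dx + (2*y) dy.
alpha ∧ beta = (-6*y) dx ∧ dy

Distribute the wedge, using dx_i ∧ dx_j = -dx_j ∧ dx_i and dx_i ∧ dx_i = 0. For each pair (i, j) with i < j, the coefficient of dx_i ∧ dx_j in alpha ∧ beta is (alpha_i * beta_j - alpha_j * beta_i). Collecting: alpha ∧ beta = (-6*y) dx ∧ dy.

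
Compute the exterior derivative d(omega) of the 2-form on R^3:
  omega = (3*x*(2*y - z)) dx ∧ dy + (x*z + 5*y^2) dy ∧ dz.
d(omega) = (-3*x + z) dx ∧ dy ∧ dz

For a 2-form omega = sum_{i<j} g_{ij} dx_i ∧ dx_j, the exterior derivative is
  d(omega) = sum_{i<j} d(g_{ij}) ∧ dx_i ∧ dx_j = sum_{i<j, k} (∂g_{ij}/∂x_k) dx_k ∧ dx_i ∧ dx_j.
Expand each term, using dx_k ∧ dx_i ∧ dx_j = sgn(permutation) dx_{(a)} ∧ dx_{(b)} ∧ dx_{(c)} with (a < b < c) sorted:
  d(3*x*(2*y - z)) includes (∂/∂z)(3*x*(2*y - z)) dz = (-3*x) dz, which multiplied by dx ∧ dy gives (-3*x) dx ∧ dy ∧ dz
  d(x*z + 5*y^2) includes (∂/∂x)(x*z + 5*y^2) dx = (z) dx, which multiplied by dy ∧ dz gives (z) dx ∧ dy ∧ dz
Collecting like 3-forms: d(omega) = (-3*x + z) dx ∧ dy ∧ dz.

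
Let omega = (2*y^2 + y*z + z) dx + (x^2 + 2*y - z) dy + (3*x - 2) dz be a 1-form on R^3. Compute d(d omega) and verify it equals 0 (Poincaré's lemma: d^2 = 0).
d(d omega) = 0

Step 1: d omega = sum_{i<j} (∂f_j/∂x_i - ∂f_i/∂x_j) dx_i ∧ dx_j:
  coeff of dx ∧ dy: 2*x - 4*y - z
  coeff of dx ∧ dz: 2 - y
  coeff of dy ∧ dz: 1
Step 2: Apply d again to each 2-form coefficient. The only possible 3-form in R^3 is dx ∧ dy ∧ dz, with coefficient
  ∂(coeff of dy∧dz)/∂x - ∂(coeff of dx∧dz)/∂y + ∂(coeff of dx∧dy)/∂z
  = ∂/∂x (1) - ∂/∂y (2 - y) + ∂/∂z (2*x - 4*y - z).
Each of these terms simplifies to sums of mixed partials that cancel in pairs. The result is 0 (by equality of mixed partials for smooth functions — Schwarz / Clairaut).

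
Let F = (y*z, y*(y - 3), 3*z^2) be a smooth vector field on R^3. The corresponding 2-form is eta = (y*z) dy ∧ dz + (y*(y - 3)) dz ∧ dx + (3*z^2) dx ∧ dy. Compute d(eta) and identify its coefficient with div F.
d(eta) = (2*y + 6*z - 3) dx ∧ dy ∧ dz; div F = 2*y + 6*z - 3

For a 2-form in R^3 of the form above, applying d gives a 3-form with coefficient ∂P/∂x + ∂Q/∂y + ∂R/∂z:
  ∂P/∂x = 0
  ∂Q/∂y = 2*y - 3
  ∂R/∂z = 6*z
Sum = 2*y + 6*z - 3, which is exactly div F.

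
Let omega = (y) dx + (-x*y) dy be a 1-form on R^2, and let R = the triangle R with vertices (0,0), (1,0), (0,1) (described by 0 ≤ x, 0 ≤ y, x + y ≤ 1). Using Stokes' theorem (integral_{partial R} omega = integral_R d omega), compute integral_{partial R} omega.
integral_(partial R) omega = -2/3

Stokes: integral_partial_R omega = integral_R d omega with d omega = (∂Q/∂x - ∂P/∂y) dx ∧ dy.
  ∂Q/∂x = -y
  ∂P/∂y = 1
  integrand = ∂Q/∂x - ∂P/∂y = -y - 1.
Integrating over R: integral_0^1 integral_0^{1-x} (-y - 1) dy dx = -2/3.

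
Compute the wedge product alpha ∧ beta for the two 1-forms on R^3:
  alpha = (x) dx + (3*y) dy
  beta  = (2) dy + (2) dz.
alpha ∧ beta = (2*x) dx ∧ dy + (2*x) dx ∧ dz + (6*y) dy ∧ dz

Distribute the wedge, using dx_i ∧ dx_j = -dx_j ∧ dx_i and dx_i ∧ dx_i = 0. For each pair (i, j) with i < j, the coefficient of dx_i ∧ dx_j in alpha ∧ beta is (alpha_i * beta_j - alpha_j * beta_i). Collecting: alpha ∧ beta = (2*x) dx ∧ dy + (2*x) dx ∧ dz + (6*y) dy ∧ dz.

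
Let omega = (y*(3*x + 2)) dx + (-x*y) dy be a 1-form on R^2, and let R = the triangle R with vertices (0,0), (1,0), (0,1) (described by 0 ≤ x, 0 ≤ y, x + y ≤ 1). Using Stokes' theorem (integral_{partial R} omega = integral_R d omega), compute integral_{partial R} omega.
integral_(partial R) omega = -5/3

Stokes: integral_partial_R omega = integral_R d omega with d omega = (∂Q/∂x - ∂P/∂y) dx ∧ dy.
  ∂Q/∂x = -y
  ∂P/∂y = 3*x + 2
  integrand = ∂Q/∂x - ∂P/∂y = -3*x - y - 2.
Integrating over R: integral_0^1 integral_0^{1-x} (-3*x - y - 2) dy dx = -5/3.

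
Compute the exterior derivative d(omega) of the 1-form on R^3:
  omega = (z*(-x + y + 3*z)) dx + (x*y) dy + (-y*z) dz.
d(omega) = (y - z) dx ∧ dy + (x - y - 6*z) dx ∧ dz + (-z) dy ∧ dz

For a 1-form omega = sum_i f_i dx_i, the exterior derivative is
  d(omega) = sum_{i < j} (∂f_j/∂x_i - ∂f_i/∂x_j) dx_i ∧ dx_j.
  coefficient of dx ∧ dy: ∂f_2/∂x - ∂f_1/∂y = ∂(x*y)/∂x - ∂(z*(-x + y + 3*z))/∂y = y - z
  coefficient of dx ∧ dz: ∂f_3/∂x - ∂f_1/∂z = ∂(-y*z)/∂x - ∂(z*(-x + y + 3*z))/∂z = x - y - 6*z
  coefficient of dy ∧ dz: ∂f_3/∂y - ∂f_2/∂z = ∂(-y*z)/∂y - ∂(x*y)/∂z = -z
Assembling: d(omega) = (y - z) dx ∧ dy + (x - y - 6*z) dx ∧ dz + (-z) dy ∧ dz.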